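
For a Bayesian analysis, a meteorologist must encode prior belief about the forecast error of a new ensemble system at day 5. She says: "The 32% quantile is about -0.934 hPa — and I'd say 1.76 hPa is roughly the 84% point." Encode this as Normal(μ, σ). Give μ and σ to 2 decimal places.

The p-quantile of Normal(μ,σ) is μ + z_p·σ, with z_{0.32} = -0.4677 and z_{0.84} = 0.9945.
Eliminate σ: μ = (z₂·x₁ − z₁·x₂)/(z₂ − z₁) = (0.9945·-0.934 − (-0.4677)·1.76)/1.462 = -0.07.
Then σ = (x₂ − x₁)/(z₂ − z₁) = (1.76 − -0.934)/1.462 = 1.84.

μ = -0.07, σ = 1.84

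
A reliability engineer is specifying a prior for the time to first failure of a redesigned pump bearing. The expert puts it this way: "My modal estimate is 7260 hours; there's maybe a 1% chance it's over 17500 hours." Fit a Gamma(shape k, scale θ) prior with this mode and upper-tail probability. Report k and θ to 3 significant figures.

Gamma(k,θ) with k>1 has mode (k−1)θ, so θ = 7260/(k−1).
Need P(X < 17500) = 0.99 with θ tied to k this way. Start at k = 2, θ = 7260: P(X<17500) ≈ 0.694.
Too low — raise k to concentrate. Iterating converges to k ≈ 7.11.
Then θ = 7260/(7.11−1) ≈ 1190.

k ≈ 7.11, θ ≈ 1190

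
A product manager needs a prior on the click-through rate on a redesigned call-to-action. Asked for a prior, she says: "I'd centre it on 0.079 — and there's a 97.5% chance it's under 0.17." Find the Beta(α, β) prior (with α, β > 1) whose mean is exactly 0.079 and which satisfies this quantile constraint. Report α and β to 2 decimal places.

With mean 0.079 fixed, write α = 0.079s, β = 0.921s where s = α+β.
Need P(θ < 0.17) = 0.975 under Beta(0.079s, 0.921s). Normal approximation: (q−m)/√(m(1−m)/s) ≈ z_{0.975} = 1.96, so s ≈ 0.079·0.921·(1.96)²/(0.17−0.079)² = 33.8.
At s = 33.8: P(θ<0.17) ≈ 0.955. Adjusting to match 0.975 gives s ≈ 47.35.
So α = 0.079·47.35 ≈ 3.74, β = 0.921·47.35 ≈ 43.61.

α ≈ 3.74, β ≈ 43.61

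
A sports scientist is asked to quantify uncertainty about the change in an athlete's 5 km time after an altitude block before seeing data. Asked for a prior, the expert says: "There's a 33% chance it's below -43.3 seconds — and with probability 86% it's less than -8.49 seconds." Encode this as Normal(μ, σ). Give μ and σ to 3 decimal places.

μ = -33.227, σ = 22.898

The p-quantile of Normal(μ,σ) is μ + z_p·σ, with z_{0.33} = -0.4399 and z_{0.86} = 1.08.
Eliminate σ: μ = (z₂·x₁ − z₁·x₂)/(z₂ − z₁) = (1.08·-43.3 − (-0.4399)·-8.49)/1.52 = -33.227.
Then σ = (x₂ − x₁)/(z₂ − z₁) = (-8.49 − -43.3)/1.52 = 22.898.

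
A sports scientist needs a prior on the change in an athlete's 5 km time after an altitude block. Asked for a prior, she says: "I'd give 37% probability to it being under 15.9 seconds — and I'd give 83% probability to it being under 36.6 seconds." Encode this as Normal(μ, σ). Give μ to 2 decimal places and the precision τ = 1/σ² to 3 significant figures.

The p-quantile of Normal(μ,σ) is μ + z_p·σ, with z_{0.37} = -0.3319 and z_{0.83} = 0.9542.
Eliminate σ: μ = (z₂·x₁ − z₁·x₂)/(z₂ − z₁) = (0.9542·15.9 − (-0.3319)·36.6)/1.286 = 21.24.
Then σ = (x₂ − x₁)/(z₂ − z₁) = (36.6 − 15.9)/1.286 = 16.10.
Precision τ = 1/σ² = 1/16.1² = 0.00386.

μ = 21.24, τ = 0.00386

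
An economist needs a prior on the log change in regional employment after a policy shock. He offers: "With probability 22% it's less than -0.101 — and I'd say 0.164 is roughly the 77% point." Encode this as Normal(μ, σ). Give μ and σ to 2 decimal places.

For Normal(μ,σ), the p-quantile is μ + z_p·σ. Here z_{0.22} = -0.7722, z_{0.77} = 0.7388.
So -0.101 = μ − 0.7722σ and 0.164 = μ + 0.7388σ.
Subtracting: σ = (0.164 − -0.101)/(0.7388 − (-0.7722)) = 0.18.
Then μ = -0.101 − (-0.7722)·0.18 = 0.03.

μ = 0.03, σ = 0.18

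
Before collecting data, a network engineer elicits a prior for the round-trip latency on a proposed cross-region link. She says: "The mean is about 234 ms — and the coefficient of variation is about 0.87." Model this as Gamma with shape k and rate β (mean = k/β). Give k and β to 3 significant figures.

k ≈ 1.32, β ≈ 0.00565

For Gamma(k, rate β): mean = k/β, variance = k/β², so CV = 1/√k.
CV = 0.87, hence k = 1/CV² = 1.32.
Then β = k/mean = 1.32/234 = 0.00565.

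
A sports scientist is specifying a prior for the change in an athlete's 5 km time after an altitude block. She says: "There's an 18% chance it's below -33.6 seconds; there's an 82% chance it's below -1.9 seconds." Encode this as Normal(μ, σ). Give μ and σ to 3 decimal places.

μ = -17.750, σ = 17.315

The p-quantile of Normal(μ,σ) is μ + z_p·σ, with z_{0.18} = -0.9154 and z_{0.82} = 0.9154.
Eliminate σ: μ = (z₂·x₁ − z₁·x₂)/(z₂ − z₁) = (0.9154·-33.6 − (-0.9154)·-1.9)/1.831 = -17.750.
Then σ = (x₂ − x₁)/(z₂ − z₁) = (-1.9 − -33.6)/1.831 = 17.315.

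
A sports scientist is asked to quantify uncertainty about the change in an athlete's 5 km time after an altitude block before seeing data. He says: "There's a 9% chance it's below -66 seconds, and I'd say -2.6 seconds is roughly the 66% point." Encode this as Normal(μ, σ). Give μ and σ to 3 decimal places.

The p-quantile of Normal(μ,σ) is μ + z_p·σ, with z_{0.09} = -1.341 and z_{0.66} = 0.4125.
Eliminate σ: μ = (z₂·x₁ − z₁·x₂)/(z₂ − z₁) = (0.4125·-66 − (-1.341)·-2.6)/1.753 = -17.516.
Then σ = (x₂ − x₁)/(z₂ − z₁) = (-2.6 − -66)/1.753 = 36.162.

μ = -17.516, σ = 36.162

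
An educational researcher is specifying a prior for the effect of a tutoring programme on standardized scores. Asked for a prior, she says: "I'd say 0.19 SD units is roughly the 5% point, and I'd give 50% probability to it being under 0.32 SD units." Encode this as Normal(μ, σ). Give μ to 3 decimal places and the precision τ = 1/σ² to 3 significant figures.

The p-quantile of Normal(μ,σ) is μ + z_p·σ, with z_{0.05} = -1.645 and z_{0.5} = 0.
Eliminate σ: μ = (z₂·x₁ − z₁·x₂)/(z₂ − z₁) = (0·0.19 − (-1.645)·0.32)/1.645 = 0.320.
Then σ = (x₂ − x₁)/(z₂ − z₁) = (0.32 − 0.19)/1.645 = 0.079.
Precision τ = 1/σ² = 1/0.07903² = 160.

μ = 0.320, τ = 160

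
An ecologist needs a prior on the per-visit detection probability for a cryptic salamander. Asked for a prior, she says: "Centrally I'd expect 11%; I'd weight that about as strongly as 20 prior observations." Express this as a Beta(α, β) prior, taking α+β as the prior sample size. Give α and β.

Under the effective-sample-size interpretation, Beta(α, β) has prior mean α/(α+β) and prior sample size α+β.
So α+β = 20 and α/(α+β) = 0.11, giving α = 0.11·20 = 2.2 and β = 20 − 2.2 = 17.8.

α = 2.2, β = 17.8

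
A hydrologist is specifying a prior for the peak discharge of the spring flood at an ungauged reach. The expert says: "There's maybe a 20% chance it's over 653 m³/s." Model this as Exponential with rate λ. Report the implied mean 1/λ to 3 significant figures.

mean ≈ 406 m³/s

P(T > 653.0) = e^(−λ·653.0) = 0.2, so λ = −ln(0.2)/653.0 = 0.00246.
Mean = 1/λ = 406 m³/s.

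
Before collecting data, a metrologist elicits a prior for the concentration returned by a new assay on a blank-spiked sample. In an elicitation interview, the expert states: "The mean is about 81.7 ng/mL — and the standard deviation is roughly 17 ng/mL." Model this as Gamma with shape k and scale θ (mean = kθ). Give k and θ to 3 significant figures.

k ≈ 23.1, θ ≈ 3.54

For Gamma(k, scale θ): mean = kθ, variance = kθ², so CV = 1/√k.
CV = SD/mean = 17/81.7 = 0.2081, hence k = 1/CV² = 23.1.
Then θ = mean/k = 81.7/23.1 = 3.54.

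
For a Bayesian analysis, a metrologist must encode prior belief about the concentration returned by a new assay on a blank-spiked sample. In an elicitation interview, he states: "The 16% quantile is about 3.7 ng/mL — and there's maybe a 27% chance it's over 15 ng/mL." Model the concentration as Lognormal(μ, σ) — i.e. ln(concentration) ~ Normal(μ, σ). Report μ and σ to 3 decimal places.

If T ~ Lognormal(μ,σ) then ln T ~ Normal(μ,σ), so the p-quantile of ln T is μ + z_p·σ.
ln(3.7) = 1.308 and ln(15) = 2.708; z_{0.16} = -0.9945, z_{0.73} = 0.6128.
σ = (2.708 − 1.308)/(0.6128 − (-0.9945)) = 0.871.
μ = 1.308 − (-0.9945)·0.871 = 2.174.

μ ≈ 2.174, σ ≈ 0.871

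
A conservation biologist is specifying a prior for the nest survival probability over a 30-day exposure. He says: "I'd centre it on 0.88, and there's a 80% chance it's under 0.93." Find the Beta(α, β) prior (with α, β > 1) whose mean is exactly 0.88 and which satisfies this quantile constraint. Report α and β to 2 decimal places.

α ≈ 27.16, β ≈ 3.70

With mean 0.88 fixed, write α = 0.88s, β = 0.12s where s = α+β.
Need P(θ < 0.93) = 0.8 under Beta(0.88s, 0.12s). Normal approximation: (q−m)/√(m(1−m)/s) ≈ z_{0.8} = 0.842, so s ≈ 0.88·0.12·(0.842)²/(0.93−0.88)² = 29.9.
At s = 29.9: P(θ<0.93) ≈ 0.795. Adjusting to match 0.8 gives s ≈ 30.86.
So α = 0.88·30.86 ≈ 27.16, β = 0.12·30.86 ≈ 3.70.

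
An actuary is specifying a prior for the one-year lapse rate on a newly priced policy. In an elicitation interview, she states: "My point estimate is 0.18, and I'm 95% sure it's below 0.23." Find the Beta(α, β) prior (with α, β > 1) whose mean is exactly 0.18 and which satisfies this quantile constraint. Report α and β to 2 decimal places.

α ≈ 31.07, β ≈ 141.55

With mean 0.18 fixed, write α = 0.18s, β = 0.82s where s = α+β.
Need P(θ < 0.23) = 0.95 under Beta(0.18s, 0.82s). Normal approximation: (q−m)/√(m(1−m)/s) ≈ z_{0.95} = 1.64, so s ≈ 0.18·0.82·(1.64)²/(0.23−0.18)² = 159.7.
At s = 159.7: P(θ<0.23) ≈ 0.944. Adjusting to match 0.95 gives s ≈ 172.62.
So α = 0.18·172.62 ≈ 31.07, β = 0.82·172.62 ≈ 141.55.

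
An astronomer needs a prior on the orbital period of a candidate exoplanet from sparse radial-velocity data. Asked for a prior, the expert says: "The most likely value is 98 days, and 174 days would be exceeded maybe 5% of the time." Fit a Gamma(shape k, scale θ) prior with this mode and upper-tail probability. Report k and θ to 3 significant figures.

Gamma(k,θ) with k>1 has mode (k−1)θ, so θ = 98/(k−1).
Need P(X < 174) = 0.95 with θ tied to k this way. Start at k = 2, θ = 98: P(X<174) ≈ 0.530.
Too low — raise k to concentrate. Iterating converges to k ≈ 9.46.
Then θ = 98/(9.46−1) ≈ 11.6.

k ≈ 9.46, θ ≈ 11.6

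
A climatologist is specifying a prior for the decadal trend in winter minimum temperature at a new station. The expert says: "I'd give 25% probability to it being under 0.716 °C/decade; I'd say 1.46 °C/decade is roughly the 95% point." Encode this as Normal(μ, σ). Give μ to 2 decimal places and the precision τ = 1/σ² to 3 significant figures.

The p-quantile of Normal(μ,σ) is μ + z_p·σ, with z_{0.25} = -0.6745 and z_{0.95} = 1.645.
Eliminate σ: μ = (z₂·x₁ − z₁·x₂)/(z₂ − z₁) = (1.645·0.716 − (-0.6745)·1.46)/2.319 = 0.93.
Then σ = (x₂ − x₁)/(z₂ − z₁) = (1.46 − 0.716)/2.319 = 0.32.
Precision τ = 1/σ² = 1/0.3208² = 9.72.

μ = 0.93, τ = 9.72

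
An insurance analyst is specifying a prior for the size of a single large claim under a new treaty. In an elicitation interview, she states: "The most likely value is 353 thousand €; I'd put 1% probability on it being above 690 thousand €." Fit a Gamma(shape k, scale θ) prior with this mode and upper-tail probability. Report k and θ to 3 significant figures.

k ≈ 12, θ ≈ 32.1

Gamma(k,θ) with k>1 has mode (k−1)θ, so θ = 353/(k−1).
Need P(X < 690) = 0.99 with θ tied to k this way. Start at k = 2, θ = 353: P(X<690) ≈ 0.582.
Too low — raise k to concentrate. Iterating converges to k ≈ 12.
Then θ = 353/(12−1) ≈ 32.1.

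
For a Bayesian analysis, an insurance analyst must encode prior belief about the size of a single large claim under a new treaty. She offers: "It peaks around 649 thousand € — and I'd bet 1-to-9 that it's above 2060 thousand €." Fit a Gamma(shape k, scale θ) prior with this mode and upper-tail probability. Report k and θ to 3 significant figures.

Gamma(k,θ) with k>1 has mode (k−1)θ, so θ = 649/(k−1).
Need P(X < 2060) = 0.9 with θ tied to k this way. Start at k = 2, θ = 649: P(X<2060) ≈ 0.825.
Too low — raise k to concentrate. Iterating converges to k ≈ 2.42.
Then θ = 649/(2.42−1) ≈ 458.

k ≈ 2.42, θ ≈ 458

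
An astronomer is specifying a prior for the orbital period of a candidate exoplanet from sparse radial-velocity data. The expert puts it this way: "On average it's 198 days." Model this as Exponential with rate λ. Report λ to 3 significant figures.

λ ≈ 0.00505

Exponential mean = 1/λ, so λ = 1/198.0 = 0.00505.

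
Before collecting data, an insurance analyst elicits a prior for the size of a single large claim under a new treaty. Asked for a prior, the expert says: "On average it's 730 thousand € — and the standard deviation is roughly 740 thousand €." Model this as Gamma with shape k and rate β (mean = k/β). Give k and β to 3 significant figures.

k ≈ 0.973, β ≈ 0.00133

For Gamma(k, rate β): mean = k/β, variance = k/β², so CV = 1/√k.
CV = SD/mean = 740/730 = 1.014, hence k = 1/CV² = 0.973.
Then β = k/mean = 0.973/730 = 0.00133.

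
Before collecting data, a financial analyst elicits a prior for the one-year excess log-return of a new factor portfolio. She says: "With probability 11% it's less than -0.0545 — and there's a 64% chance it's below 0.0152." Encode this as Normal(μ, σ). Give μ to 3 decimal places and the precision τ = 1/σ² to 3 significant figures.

μ = -0.001, τ = 517

The p-quantile of Normal(μ,σ) is μ + z_p·σ, with z_{0.11} = -1.227 and z_{0.64} = 0.3585.
Eliminate σ: μ = (z₂·x₁ − z₁·x₂)/(z₂ − z₁) = (0.3585·-0.0545 − (-1.227)·0.0152)/1.585 = -0.001.
Then σ = (x₂ − x₁)/(z₂ − z₁) = (0.0152 − -0.0545)/1.585 = 0.044.
Precision τ = 1/σ² = 1/0.04398² = 517.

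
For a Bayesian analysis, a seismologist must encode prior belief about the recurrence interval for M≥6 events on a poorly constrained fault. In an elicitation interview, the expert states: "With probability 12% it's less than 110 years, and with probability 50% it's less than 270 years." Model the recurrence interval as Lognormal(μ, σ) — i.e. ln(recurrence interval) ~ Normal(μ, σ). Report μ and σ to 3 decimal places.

If T ~ Lognormal(μ,σ) then ln T ~ Normal(μ,σ), so the p-quantile of ln T is μ + z_p·σ.
ln(110) = 4.7 and ln(270) = 5.598; z_{0.12} = -1.175, z_{0.5} = 0.
σ = (5.598 − 4.7)/(0 − (-1.175)) = 0.764.
μ = 4.7 − (-1.175)·0.764 = 5.598.

μ ≈ 5.598, σ ≈ 0.764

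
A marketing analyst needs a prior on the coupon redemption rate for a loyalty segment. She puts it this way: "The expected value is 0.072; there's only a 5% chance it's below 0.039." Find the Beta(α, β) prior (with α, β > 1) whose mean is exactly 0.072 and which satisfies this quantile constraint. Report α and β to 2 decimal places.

α ≈ 9.40, β ≈ 121.12

With mean 0.072 fixed, write α = 0.072s, β = 0.928s where s = α+β.
Need P(θ < 0.039) = 0.05 under Beta(0.072s, 0.928s). Normal approximation: (q−m)/√(m(1−m)/s) ≈ z_{0.05} = -1.64, so s ≈ 0.072·0.928·(-1.64)²/(0.039−0.072)² = 166.0.
At s = 166.0: P(θ<0.039) ≈ 0.030. Adjusting to match 0.05 gives s ≈ 130.52.
So α = 0.072·130.52 ≈ 9.40, β = 0.928·130.52 ≈ 121.12.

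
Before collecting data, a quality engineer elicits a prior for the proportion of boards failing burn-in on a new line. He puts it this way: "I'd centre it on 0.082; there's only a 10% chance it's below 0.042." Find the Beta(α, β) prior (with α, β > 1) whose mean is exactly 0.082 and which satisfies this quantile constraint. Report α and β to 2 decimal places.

α ≈ 5.26, β ≈ 58.89

With mean 0.082 fixed, write α = 0.082s, β = 0.918s where s = α+β.
Need P(θ < 0.042) = 0.1 under Beta(0.082s, 0.918s). Normal approximation: (q−m)/√(m(1−m)/s) ≈ z_{0.1} = -1.28, so s ≈ 0.082·0.918·(-1.28)²/(0.042−0.082)² = 77.3.
At s = 77.3: P(θ<0.042) ≈ 0.076. Adjusting to match 0.1 gives s ≈ 64.15.
So α = 0.082·64.15 ≈ 5.26, β = 0.918·64.15 ≈ 58.89.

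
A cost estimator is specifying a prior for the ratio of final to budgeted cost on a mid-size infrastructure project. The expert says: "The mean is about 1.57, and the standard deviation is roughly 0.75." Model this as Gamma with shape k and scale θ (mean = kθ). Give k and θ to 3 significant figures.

For Gamma(k, scale θ): mean = kθ, variance = kθ², so CV = 1/√k.
CV = SD/mean = 0.75/1.57 = 0.4777, hence k = 1/CV² = 4.38.
Then θ = mean/k = 1.57/4.38 = 0.358.

k ≈ 4.38, θ ≈ 0.358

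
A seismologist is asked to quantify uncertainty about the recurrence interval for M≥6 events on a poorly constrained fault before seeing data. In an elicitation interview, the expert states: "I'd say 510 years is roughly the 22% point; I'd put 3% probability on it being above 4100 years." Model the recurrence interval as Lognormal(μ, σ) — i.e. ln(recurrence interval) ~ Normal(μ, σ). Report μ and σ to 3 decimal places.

If T ~ Lognormal(μ,σ) then ln T ~ Normal(μ,σ), so the p-quantile of ln T is μ + z_p·σ.
ln(510) = 6.234 and ln(4100) = 8.319; z_{0.22} = -0.7722, z_{0.97} = 1.881.
σ = (8.319 − 6.234)/(1.881 − (-0.7722)) = 0.786.
μ = 6.234 − (-0.7722)·0.786 = 6.841.

μ ≈ 6.841, σ ≈ 0.786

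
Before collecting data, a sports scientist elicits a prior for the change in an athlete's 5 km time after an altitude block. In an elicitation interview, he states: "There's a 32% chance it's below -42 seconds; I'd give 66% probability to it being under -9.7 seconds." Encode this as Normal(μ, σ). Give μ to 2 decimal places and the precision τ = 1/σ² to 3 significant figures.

For Normal(μ,σ), the p-quantile is μ + z_p·σ. Here z_{0.32} = -0.4677, z_{0.66} = 0.4125.
So -42 = μ − 0.4677σ and -9.7 = μ + 0.4125σ.
Subtracting: σ = (-9.7 − -42)/(0.4125 − (-0.4677)) = 36.70.
Then μ = -42 − (-0.4677)·36.70 = -24.84.
Precision τ = 1/σ² = 1/36.7² = 0.000743.

μ = -24.84, τ = 0.000743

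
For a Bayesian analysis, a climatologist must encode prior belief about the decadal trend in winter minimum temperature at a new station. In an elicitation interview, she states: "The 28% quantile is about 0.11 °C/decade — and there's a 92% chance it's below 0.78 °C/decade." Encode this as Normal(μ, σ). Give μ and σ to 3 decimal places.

The p-quantile of Normal(μ,σ) is μ + z_p·σ, with z_{0.28} = -0.5828 and z_{0.92} = 1.405.
Eliminate σ: μ = (z₂·x₁ − z₁·x₂)/(z₂ − z₁) = (1.405·0.11 − (-0.5828)·0.78)/1.988 = 0.306.
Then σ = (x₂ − x₁)/(z₂ − z₁) = (0.78 − 0.11)/1.988 = 0.337.

μ = 0.306, σ = 0.337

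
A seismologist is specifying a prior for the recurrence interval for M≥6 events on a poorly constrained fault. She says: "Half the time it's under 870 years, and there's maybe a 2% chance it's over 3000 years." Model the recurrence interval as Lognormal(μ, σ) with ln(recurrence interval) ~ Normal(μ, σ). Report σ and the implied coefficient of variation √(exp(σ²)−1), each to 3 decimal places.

σ ≈ 0.603, CV ≈ 0.662

If T ~ Lognormal(μ,σ) then ln T ~ Normal(μ,σ), so the p-quantile of ln T is μ + z_p·σ.
ln(870) = 6.768 and ln(3000) = 8.006; z_{0.5} = 0, z_{0.98} = 2.054.
σ = (8.006 − 6.768)/(2.054 − (0)) = 0.603.
μ = 6.768 − (0)·0.603 = 6.768.
CV = √(exp(σ²)−1) = √(exp(0.3633)−1) = 0.662.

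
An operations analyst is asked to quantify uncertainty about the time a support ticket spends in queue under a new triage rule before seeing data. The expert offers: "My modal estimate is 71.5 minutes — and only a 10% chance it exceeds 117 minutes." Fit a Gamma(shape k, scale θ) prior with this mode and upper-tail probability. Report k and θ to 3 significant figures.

Gamma(k,θ) with k>1 has mode (k−1)θ, so θ = 71.5/(k−1).
Need P(X < 117) = 0.9 with θ tied to k this way. Start at k = 2, θ = 71.5: P(X<117) ≈ 0.487.
Too low — raise k to concentrate. Iterating converges to k ≈ 8.77.
Then θ = 71.5/(8.77−1) ≈ 9.2.

k ≈ 8.77, θ ≈ 9.2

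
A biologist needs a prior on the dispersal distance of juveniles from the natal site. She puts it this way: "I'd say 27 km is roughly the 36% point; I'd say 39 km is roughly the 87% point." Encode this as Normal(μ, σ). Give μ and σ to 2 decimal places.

For Normal(μ,σ), the p-quantile is μ + z_p·σ. Here z_{0.36} = -0.3585, z_{0.87} = 1.126.
So 27 = μ − 0.3585σ and 39 = μ + 1.126σ.
Subtracting: σ = (39 − 27)/(1.126 − (-0.3585)) = 8.08.
Then μ = 27 − (-0.3585)·8.08 = 29.90.

μ = 29.90, σ = 8.08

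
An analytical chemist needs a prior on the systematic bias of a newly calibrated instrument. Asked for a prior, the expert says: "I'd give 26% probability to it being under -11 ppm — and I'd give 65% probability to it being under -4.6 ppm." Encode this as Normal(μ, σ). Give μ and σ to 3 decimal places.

μ = -6.997, σ = 6.222

The p-quantile of Normal(μ,σ) is μ + z_p·σ, with z_{0.26} = -0.6433 and z_{0.65} = 0.3853.
Eliminate σ: μ = (z₂·x₁ − z₁·x₂)/(z₂ − z₁) = (0.3853·-11 − (-0.6433)·-4.6)/1.029 = -6.997.
Then σ = (x₂ − x₁)/(z₂ − z₁) = (-4.6 − -11)/1.029 = 6.222.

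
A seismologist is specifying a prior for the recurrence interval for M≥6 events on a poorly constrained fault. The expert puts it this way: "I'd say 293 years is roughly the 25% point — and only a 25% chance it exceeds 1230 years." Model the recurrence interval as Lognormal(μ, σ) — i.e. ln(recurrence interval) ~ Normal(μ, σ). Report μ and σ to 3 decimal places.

If T ~ Lognormal(μ,σ) then ln T ~ Normal(μ,σ), so the p-quantile of ln T is μ + z_p·σ.
ln(293) = 5.68 and ln(1230) = 7.115; z_{0.25} = -0.6745, z_{0.75} = 0.6745.
σ = (7.115 − 5.68)/(0.6745 − (-0.6745)) = 1.063.
μ = 5.68 − (-0.6745)·1.063 = 6.397.

μ ≈ 6.397, σ ≈ 1.063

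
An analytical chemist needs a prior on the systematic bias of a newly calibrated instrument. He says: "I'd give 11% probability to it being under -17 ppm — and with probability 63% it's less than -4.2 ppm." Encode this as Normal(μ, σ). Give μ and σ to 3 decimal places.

μ = -6.926, σ = 8.214

The p-quantile of Normal(μ,σ) is μ + z_p·σ, with z_{0.11} = -1.227 and z_{0.63} = 0.3319.
Eliminate σ: μ = (z₂·x₁ − z₁·x₂)/(z₂ − z₁) = (0.3319·-17 − (-1.227)·-4.2)/1.558 = -6.926.
Then σ = (x₂ − x₁)/(z₂ − z₁) = (-4.2 − -17)/1.558 = 8.214.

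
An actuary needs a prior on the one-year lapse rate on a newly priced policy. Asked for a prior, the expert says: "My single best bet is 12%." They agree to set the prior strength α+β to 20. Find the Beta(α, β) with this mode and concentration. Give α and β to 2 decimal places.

α = 3.16, β = 16.84

For α,β > 1 the Beta mode is (α−1)/(α+β−2). With α+β = 20, the mode is (α−1)/18.
Set (α−1)/18 = 0.12 → α = 1 + 0.12·18 = 3.16.
β = 20 − α = 16.84.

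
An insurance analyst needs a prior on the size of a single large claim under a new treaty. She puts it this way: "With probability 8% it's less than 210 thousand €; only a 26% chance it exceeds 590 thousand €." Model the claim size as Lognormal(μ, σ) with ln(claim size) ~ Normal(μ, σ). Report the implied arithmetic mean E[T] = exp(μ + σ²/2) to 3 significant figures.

If T ~ Lognormal(μ,σ) then ln T ~ Normal(μ,σ), so the p-quantile of ln T is μ + z_p·σ.
ln(210) = 5.347 and ln(590) = 6.38; z_{0.08} = -1.405, z_{0.74} = 0.6433.
σ = (6.38 − 5.347)/(0.6433 − (-1.405)) = 0.504.
μ = 5.347 − (-1.405)·0.504 = 6.056.
E[T] = exp(μ + σ²/2) = exp(6.056 + 0.1272) = 484 thousand €.

E[T] ≈ 484 thousand €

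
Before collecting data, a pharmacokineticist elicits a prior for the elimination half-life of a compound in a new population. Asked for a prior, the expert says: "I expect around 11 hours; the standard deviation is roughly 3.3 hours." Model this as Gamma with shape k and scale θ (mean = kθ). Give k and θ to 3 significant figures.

k ≈ 11.1, θ ≈ 0.99

For Gamma(k, scale θ): mean = kθ, variance = kθ², so CV = 1/√k.
CV = SD/mean = 3.3/11 = 0.3, hence k = 1/CV² = 11.1.
Then θ = mean/k = 11/11.1 = 0.99.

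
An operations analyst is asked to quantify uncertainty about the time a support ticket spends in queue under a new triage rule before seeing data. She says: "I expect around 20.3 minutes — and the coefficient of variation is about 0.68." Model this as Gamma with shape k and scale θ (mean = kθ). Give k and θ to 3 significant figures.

For Gamma(k, scale θ): mean = kθ, variance = kθ², so CV = 1/√k.
CV = 0.68, hence k = 1/CV² = 2.16.
Then θ = mean/k = 20.3/2.16 = 9.39.

k ≈ 2.16, θ ≈ 9.39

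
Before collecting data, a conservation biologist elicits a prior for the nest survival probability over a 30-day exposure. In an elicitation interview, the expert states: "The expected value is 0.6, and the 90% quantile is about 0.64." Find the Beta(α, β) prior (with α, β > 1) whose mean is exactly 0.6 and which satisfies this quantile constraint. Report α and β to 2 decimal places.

With mean 0.6 fixed, write α = 0.6s, β = 0.4s where s = α+β.
Need P(θ < 0.64) = 0.9 under Beta(0.6s, 0.4s). Normal approximation: (q−m)/√(m(1−m)/s) ≈ z_{0.9} = 1.28, so s ≈ 0.6·0.4·(1.28)²/(0.64−0.6)² = 246.4.
At s = 246.4: P(θ<0.64) ≈ 0.901. Adjusting to match 0.9 gives s ≈ 243.82.
So α = 0.6·243.82 ≈ 146.29, β = 0.4·243.82 ≈ 97.53.

α ≈ 146.29, β ≈ 97.53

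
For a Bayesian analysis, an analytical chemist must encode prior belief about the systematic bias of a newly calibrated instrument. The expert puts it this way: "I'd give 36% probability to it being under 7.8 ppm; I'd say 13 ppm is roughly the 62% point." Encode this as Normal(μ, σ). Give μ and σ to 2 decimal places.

μ = 10.61, σ = 7.83

The p-quantile of Normal(μ,σ) is μ + z_p·σ, with z_{0.36} = -0.3585 and z_{0.62} = 0.3055.
Eliminate σ: μ = (z₂·x₁ − z₁·x₂)/(z₂ − z₁) = (0.3055·7.8 − (-0.3585)·13)/0.6639 = 10.61.
Then σ = (x₂ − x₁)/(z₂ − z₁) = (13 − 7.8)/0.6639 = 7.83.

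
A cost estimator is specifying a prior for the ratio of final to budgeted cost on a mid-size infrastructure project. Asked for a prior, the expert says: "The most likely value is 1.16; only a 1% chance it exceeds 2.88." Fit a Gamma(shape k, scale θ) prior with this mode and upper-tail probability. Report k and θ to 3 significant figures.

k ≈ 6.68, θ ≈ 0.204

Gamma(k,θ) with k>1 has mode (k−1)θ, so θ = 1.16/(k−1).
Need P(X < 2.88) = 0.99 with θ tied to k this way. Start at k = 2, θ = 1.16: P(X<2.88) ≈ 0.709.
Too low — raise k to concentrate. Iterating converges to k ≈ 6.68.
Then θ = 1.16/(6.68−1) ≈ 0.204.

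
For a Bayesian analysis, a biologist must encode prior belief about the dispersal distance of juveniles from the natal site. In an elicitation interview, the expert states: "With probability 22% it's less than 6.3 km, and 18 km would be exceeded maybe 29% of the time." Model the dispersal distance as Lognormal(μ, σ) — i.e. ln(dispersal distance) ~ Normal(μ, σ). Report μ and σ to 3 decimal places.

μ ≈ 2.452, σ ≈ 0.792

If T ~ Lognormal(μ,σ) then ln T ~ Normal(μ,σ), so the p-quantile of ln T is μ + z_p·σ.
ln(6.3) = 1.841 and ln(18) = 2.89; z_{0.22} = -0.7722, z_{0.71} = 0.5534.
σ = (2.89 − 1.841)/(0.5534 − (-0.7722)) = 0.792.
μ = 1.841 − (-0.7722)·0.792 = 2.452.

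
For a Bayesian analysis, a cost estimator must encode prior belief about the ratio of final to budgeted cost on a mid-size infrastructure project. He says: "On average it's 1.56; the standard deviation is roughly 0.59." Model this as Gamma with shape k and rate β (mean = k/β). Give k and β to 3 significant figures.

For Gamma(k, rate β): mean = k/β, variance = k/β², so CV = 1/√k.
CV = SD/mean = 0.59/1.56 = 0.3782, hence k = 1/CV² = 6.99.
Then β = k/mean = 6.99/1.56 = 4.48.

k ≈ 6.99, β ≈ 4.48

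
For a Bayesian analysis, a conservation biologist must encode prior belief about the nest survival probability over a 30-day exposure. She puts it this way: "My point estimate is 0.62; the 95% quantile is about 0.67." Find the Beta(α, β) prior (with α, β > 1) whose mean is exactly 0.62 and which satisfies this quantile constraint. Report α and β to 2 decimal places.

With mean 0.62 fixed, write α = 0.62s, β = 0.38s where s = α+β.
Need P(θ < 0.67) = 0.95 under Beta(0.62s, 0.38s). Normal approximation: (q−m)/√(m(1−m)/s) ≈ z_{0.95} = 1.64, so s ≈ 0.62·0.38·(1.64)²/(0.67−0.62)² = 255.0.
At s = 255.0: P(θ<0.67) ≈ 0.952. Adjusting to match 0.95 gives s ≈ 248.54.
So α = 0.62·248.54 ≈ 154.09, β = 0.38·248.54 ≈ 94.44.

α ≈ 154.09, β ≈ 94.44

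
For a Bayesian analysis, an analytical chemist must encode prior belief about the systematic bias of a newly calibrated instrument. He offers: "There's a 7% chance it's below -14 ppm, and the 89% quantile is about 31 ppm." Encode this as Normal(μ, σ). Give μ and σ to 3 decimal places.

For Normal(μ,σ), the p-quantile is μ + z_p·σ. Here z_{0.07} = -1.476, z_{0.89} = 1.227.
So -14 = μ − 1.476σ and 31 = μ + 1.227σ.
Subtracting: σ = (31 − -14)/(1.227 − (-1.476)) = 16.652.
Then μ = -14 − (-1.476)·16.652 = 10.575.

μ = 10.575, σ = 16.652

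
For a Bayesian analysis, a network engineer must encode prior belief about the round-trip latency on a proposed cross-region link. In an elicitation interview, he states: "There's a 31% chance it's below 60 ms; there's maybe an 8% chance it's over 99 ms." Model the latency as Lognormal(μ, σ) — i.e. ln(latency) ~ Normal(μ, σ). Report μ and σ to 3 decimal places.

If T ~ Lognormal(μ,σ) then ln T ~ Normal(μ,σ), so the p-quantile of ln T is μ + z_p·σ.
ln(60) = 4.094 and ln(99) = 4.595; z_{0.31} = -0.4959, z_{0.92} = 1.405.
σ = (4.595 − 4.094)/(1.405 − (-0.4959)) = 0.263.
μ = 4.094 − (-0.4959)·0.263 = 4.225.

μ ≈ 4.225, σ ≈ 0.263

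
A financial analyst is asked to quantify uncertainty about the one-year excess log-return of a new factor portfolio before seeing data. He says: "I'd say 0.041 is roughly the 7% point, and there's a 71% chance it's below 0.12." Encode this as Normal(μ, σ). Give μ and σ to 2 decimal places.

The p-quantile of Normal(μ,σ) is μ + z_p·σ, with z_{0.07} = -1.476 and z_{0.71} = 0.5534.
Eliminate σ: μ = (z₂·x₁ − z₁·x₂)/(z₂ − z₁) = (0.5534·0.041 − (-1.476)·0.12)/2.029 = 0.10.
Then σ = (x₂ − x₁)/(z₂ − z₁) = (0.12 − 0.041)/2.029 = 0.04.

μ = 0.10, σ = 0.04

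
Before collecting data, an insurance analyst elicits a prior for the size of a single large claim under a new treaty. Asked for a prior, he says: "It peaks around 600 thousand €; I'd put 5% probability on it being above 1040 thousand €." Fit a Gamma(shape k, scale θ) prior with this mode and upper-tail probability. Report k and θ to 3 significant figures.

k ≈ 10.2, θ ≈ 65.1

Gamma(k,θ) with k>1 has mode (k−1)θ, so θ = 600/(k−1).
Need P(X < 1040) = 0.95 with θ tied to k this way. Start at k = 2, θ = 600: P(X<1040) ≈ 0.517.
Too low — raise k to concentrate. Iterating converges to k ≈ 10.2.
Then θ = 600/(10.2−1) ≈ 65.1.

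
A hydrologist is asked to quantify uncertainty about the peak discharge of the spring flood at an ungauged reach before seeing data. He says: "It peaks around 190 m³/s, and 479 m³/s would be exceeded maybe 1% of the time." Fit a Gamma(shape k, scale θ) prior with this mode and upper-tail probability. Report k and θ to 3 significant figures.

Gamma(k,θ) with k>1 has mode (k−1)θ, so θ = 190/(k−1).
Need P(X < 479) = 0.99 with θ tied to k this way. Start at k = 2, θ = 190: P(X<479) ≈ 0.717.
Too low — raise k to concentrate. Iterating converges to k ≈ 6.48.
Then θ = 190/(6.48−1) ≈ 34.7.

k ≈ 6.48, θ ≈ 34.7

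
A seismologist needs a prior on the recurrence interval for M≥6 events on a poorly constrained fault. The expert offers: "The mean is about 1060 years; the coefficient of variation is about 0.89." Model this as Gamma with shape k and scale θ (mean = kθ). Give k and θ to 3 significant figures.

For Gamma(k, scale θ): mean = kθ, variance = kθ², so CV = 1/√k.
CV = 0.89, hence k = 1/CV² = 1.26.
Then θ = mean/k = 1060/1.26 = 840.

k ≈ 1.26, θ ≈ 840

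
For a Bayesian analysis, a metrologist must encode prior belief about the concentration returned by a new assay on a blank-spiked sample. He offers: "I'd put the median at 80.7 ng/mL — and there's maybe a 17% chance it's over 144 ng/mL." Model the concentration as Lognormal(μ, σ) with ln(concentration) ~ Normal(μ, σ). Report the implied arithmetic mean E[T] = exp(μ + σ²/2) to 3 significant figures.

If T ~ Lognormal(μ,σ) then ln T ~ Normal(μ,σ), so the p-quantile of ln T is μ + z_p·σ.
ln(80.7) = 4.391 and ln(144) = 4.97; z_{0.5} = 0, z_{0.83} = 0.9542.
σ = (4.97 − 4.391)/(0.9542 − (0)) = 0.607.
μ = 4.391 − (0)·0.607 = 4.391.
E[T] = exp(μ + σ²/2) = exp(4.391 + 0.1842) = 97 ng/mL.

E[T] ≈ 97 ng/mL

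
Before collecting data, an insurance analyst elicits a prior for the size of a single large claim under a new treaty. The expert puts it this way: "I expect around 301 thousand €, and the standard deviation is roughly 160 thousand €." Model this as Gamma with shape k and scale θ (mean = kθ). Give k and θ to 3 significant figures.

For Gamma(k, scale θ): mean = kθ, variance = kθ², so CV = 1/√k.
CV = SD/mean = 160/301 = 0.5316, hence k = 1/CV² = 3.54.
Then θ = mean/k = 301/3.54 = 85.

k ≈ 3.54, θ ≈ 85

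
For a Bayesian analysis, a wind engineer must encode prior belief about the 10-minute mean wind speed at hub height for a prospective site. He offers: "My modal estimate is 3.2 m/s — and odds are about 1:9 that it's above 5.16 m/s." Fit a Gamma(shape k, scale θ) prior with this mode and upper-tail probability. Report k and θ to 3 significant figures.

k ≈ 9.24, θ ≈ 0.388

Gamma(k,θ) with k>1 has mode (k−1)θ, so θ = 3.2/(k−1).
Need P(X < 5.16) = 0.9 with θ tied to k this way. Start at k = 2, θ = 3.2: P(X<5.16) ≈ 0.479.
Too low — raise k to concentrate. Iterating converges to k ≈ 9.24.
Then θ = 3.2/(9.24−1) ≈ 0.388.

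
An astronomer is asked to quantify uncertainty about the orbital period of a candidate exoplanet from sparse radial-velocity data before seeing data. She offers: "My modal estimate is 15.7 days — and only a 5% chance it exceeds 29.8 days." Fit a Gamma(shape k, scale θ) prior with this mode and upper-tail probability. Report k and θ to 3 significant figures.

k ≈ 7.77, θ ≈ 2.32

Gamma(k,θ) with k>1 has mode (k−1)θ, so θ = 15.7/(k−1).
Need P(X < 29.8) = 0.95 with θ tied to k this way. Start at k = 2, θ = 15.7: P(X<29.8) ≈ 0.566.
Too low — raise k to concentrate. Iterating converges to k ≈ 7.77.
Then θ = 15.7/(7.77−1) ≈ 2.32.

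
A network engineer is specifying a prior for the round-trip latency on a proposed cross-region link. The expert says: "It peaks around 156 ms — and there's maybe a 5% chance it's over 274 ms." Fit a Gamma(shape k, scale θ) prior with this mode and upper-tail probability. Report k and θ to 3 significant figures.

k ≈ 9.79, θ ≈ 17.7

Gamma(k,θ) with k>1 has mode (k−1)θ, so θ = 156/(k−1).
Need P(X < 274) = 0.95 with θ tied to k this way. Start at k = 2, θ = 156: P(X<274) ≈ 0.524.
Too low — raise k to concentrate. Iterating converges to k ≈ 9.79.
Then θ = 156/(9.79−1) ≈ 17.7.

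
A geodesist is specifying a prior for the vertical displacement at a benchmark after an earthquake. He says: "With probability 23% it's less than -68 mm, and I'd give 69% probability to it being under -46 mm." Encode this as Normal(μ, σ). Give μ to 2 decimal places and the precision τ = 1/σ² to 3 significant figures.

μ = -54.84, τ = 0.00315

The p-quantile of Normal(μ,σ) is μ + z_p·σ, with z_{0.23} = -0.7388 and z_{0.69} = 0.4959.
Eliminate σ: μ = (z₂·x₁ − z₁·x₂)/(z₂ − z₁) = (0.4959·-68 − (-0.7388)·-46)/1.235 = -54.84.
Then σ = (x₂ − x₁)/(z₂ − z₁) = (-46 − -68)/1.235 = 17.82.
Precision τ = 1/σ² = 1/17.82² = 0.00315.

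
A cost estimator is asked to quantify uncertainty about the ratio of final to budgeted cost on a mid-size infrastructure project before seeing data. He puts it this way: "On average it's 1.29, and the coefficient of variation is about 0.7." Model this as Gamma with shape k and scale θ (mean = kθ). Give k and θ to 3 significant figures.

k ≈ 2.04, θ ≈ 0.632

For Gamma(k, scale θ): mean = kθ, variance = kθ², so CV = 1/√k.
CV = 0.7, hence k = 1/CV² = 2.04.
Then θ = mean/k = 1.29/2.04 = 0.632.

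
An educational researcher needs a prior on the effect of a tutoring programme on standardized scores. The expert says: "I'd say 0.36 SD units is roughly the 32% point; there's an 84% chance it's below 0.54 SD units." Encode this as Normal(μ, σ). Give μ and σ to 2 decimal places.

For Normal(μ,σ), the p-quantile is μ + z_p·σ. Here z_{0.32} = -0.4677, z_{0.84} = 0.9945.
So 0.36 = μ − 0.4677σ and 0.54 = μ + 0.9945σ.
Subtracting: σ = (0.54 − 0.36)/(0.9945 − (-0.4677)) = 0.12.
Then μ = 0.36 − (-0.4677)·0.12 = 0.42.

μ = 0.42, σ = 0.12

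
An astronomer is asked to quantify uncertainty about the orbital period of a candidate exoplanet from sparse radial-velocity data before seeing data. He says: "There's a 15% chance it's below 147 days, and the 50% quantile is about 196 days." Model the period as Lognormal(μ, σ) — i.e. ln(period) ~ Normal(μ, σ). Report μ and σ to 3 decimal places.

If T ~ Lognormal(μ,σ) then ln T ~ Normal(μ,σ), so the p-quantile of ln T is μ + z_p·σ.
ln(147) = 4.99 and ln(196) = 5.278; z_{0.15} = -1.036, z_{0.5} = 0.
σ = (5.278 − 4.99)/(0 − (-1.036)) = 0.278.
μ = 4.99 − (-1.036)·0.278 = 5.278.

μ ≈ 5.278, σ ≈ 0.278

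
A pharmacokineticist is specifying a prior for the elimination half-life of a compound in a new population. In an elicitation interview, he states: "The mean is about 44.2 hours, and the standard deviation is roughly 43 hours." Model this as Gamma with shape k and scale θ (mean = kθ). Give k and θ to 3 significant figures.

k ≈ 1.06, θ ≈ 41.8

For Gamma(k, scale θ): mean = kθ, variance = kθ², so CV = 1/√k.
CV = SD/mean = 43/44.2 = 0.9729, hence k = 1/CV² = 1.06.
Then θ = mean/k = 44.2/1.06 = 41.8.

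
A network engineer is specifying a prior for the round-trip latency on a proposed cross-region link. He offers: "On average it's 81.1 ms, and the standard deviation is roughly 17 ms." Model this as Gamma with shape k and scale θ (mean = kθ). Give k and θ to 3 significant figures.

For Gamma(k, scale θ): mean = kθ, variance = kθ², so CV = 1/√k.
CV = SD/mean = 17/81.1 = 0.2096, hence k = 1/CV² = 22.8.
Then θ = mean/k = 81.1/22.8 = 3.56.

k ≈ 22.8, θ ≈ 3.56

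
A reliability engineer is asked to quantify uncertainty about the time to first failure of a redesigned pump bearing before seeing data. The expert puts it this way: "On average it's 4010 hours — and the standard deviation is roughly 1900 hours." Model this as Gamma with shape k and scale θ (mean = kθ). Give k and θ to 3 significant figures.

k ≈ 4.45, θ ≈ 900

For Gamma(k, scale θ): mean = kθ, variance = kθ², so CV = 1/√k.
CV = SD/mean = 1900/4010 = 0.4738, hence k = 1/CV² = 4.45.
Then θ = mean/k = 4010/4.45 = 900.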